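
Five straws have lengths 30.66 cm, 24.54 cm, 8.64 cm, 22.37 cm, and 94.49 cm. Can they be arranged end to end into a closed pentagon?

No

For a pentagon, each side must be shorter than the sum of the others.
Here the longest side is 94.49, but the remaining 4 sides sum to only 86.21.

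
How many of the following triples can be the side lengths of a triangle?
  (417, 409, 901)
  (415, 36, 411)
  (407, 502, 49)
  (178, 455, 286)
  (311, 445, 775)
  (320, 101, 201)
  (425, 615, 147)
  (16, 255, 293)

(409,417,901): 409+417 ≤ 901 → not valid
(36,411,415): 36+411 > 415 → valid
(49,407,502): 49+407 ≤ 502 → not valid
(178,286,455): 178+286 > 455 → valid
(311,445,775): 311+445 ≤ 775 → not valid
(101,201,320): 101+201 ≤ 320 → not valid
(147,425,615): 147+425 ≤ 615 → not valid
(16,255,293): 16+255 ≤ 293 → not valid
2 of the 8 triples form a triangle.

2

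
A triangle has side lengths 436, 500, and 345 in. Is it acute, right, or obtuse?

acute

Compare the square of the longest side to the sum of squares of the other two: 345² + 436² = 309121 > 250000 = 500².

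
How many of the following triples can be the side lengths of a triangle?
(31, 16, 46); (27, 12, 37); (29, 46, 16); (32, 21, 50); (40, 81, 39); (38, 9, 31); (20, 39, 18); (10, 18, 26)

5

(16,31,46): 16+31 > 46 → valid
(12,27,37): 12+27 > 37 → valid
(16,29,46): 16+29 ≤ 46 → not valid
(21,32,50): 21+32 > 50 → valid
(39,40,81): 39+40 ≤ 81 → not valid
(9,31,38): 9+31 > 38 → valid
(18,20,39): 18+20 ≤ 39 → not valid
(10,18,26): 10+18 > 26 → valid
5 of the 8 triples form a triangle.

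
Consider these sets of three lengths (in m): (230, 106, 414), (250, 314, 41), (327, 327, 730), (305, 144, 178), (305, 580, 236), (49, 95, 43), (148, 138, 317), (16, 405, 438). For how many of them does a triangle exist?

(106,230,414): 106+230 ≤ 414 → not valid
(41,250,314): 41+250 ≤ 314 → not valid
(327,327,730): 327+327 ≤ 730 → not valid
(144,178,305): 144+178 > 305 → valid
(236,305,580): 236+305 ≤ 580 → not valid
(43,49,95): 43+49 ≤ 95 → not valid
(138,148,317): 138+148 ≤ 317 → not valid
(16,405,438): 16+405 ≤ 438 → not valid
1 of the 8 triples forms a triangle.

1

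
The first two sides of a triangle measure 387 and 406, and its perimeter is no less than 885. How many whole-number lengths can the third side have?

701

Triangle inequality: 19 < x < 793. Perimeter ≥ 885 gives x ≥ 885 − 387 − 406 = 92.
So 92 ≤ x < 793; integers 92 through 792: 701 values.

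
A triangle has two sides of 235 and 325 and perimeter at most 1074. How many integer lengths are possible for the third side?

Triangle inequality: 90 < x < 560. Perimeter ≤ 1074 gives x ≤ 1074 − 235 − 325 = 514.
So 90 < x ≤ 514; integers 91 through 514: 424 values.

424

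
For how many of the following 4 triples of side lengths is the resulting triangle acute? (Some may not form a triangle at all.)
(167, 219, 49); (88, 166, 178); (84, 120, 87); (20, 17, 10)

2

(167,219,49): 49+167 ≤ 219, not a triangle
(88,166,178): 88²+166² = 35300 > 31684 = 178² → acute
(84,120,87): 84²+87² = 14625 > 14400 = 120² → acute
(20,17,10): 10²+17² = 389 < 400 = 20² → obtuse
2 of the 4 are acute.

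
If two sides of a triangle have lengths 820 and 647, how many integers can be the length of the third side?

The third side lies in the open interval (173, 1467).
Integers from 174 to 1466 inclusive: 1466 − 174 + 1 = 1293.

1293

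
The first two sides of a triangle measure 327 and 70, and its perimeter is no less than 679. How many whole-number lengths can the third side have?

Triangle inequality: 257 < x < 397. Perimeter ≥ 679 gives x ≥ 679 − 327 − 70 = 282.
So 282 ≤ x < 397; integers 282 through 396: 115 values.

115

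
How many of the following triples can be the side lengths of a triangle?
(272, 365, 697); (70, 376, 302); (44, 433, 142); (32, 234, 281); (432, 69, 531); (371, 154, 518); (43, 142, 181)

2

(272,365,697): 272+365 ≤ 697 → not valid
(70,302,376): 70+302 ≤ 376 → not valid
(44,142,433): 44+142 ≤ 433 → not valid
(32,234,281): 32+234 ≤ 281 → not valid
(69,432,531): 69+432 ≤ 531 → not valid
(154,371,518): 154+371 > 518 → valid
(43,142,181): 43+142 > 181 → valid
2 of the 7 triples form a triangle.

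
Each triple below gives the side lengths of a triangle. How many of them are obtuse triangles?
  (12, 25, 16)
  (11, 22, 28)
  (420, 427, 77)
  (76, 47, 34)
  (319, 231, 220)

(12,25,16): 12²+16² = 400 < 625 = 25² → obtuse
(11,22,28): 11²+22² = 605 < 784 = 28² → obtuse
(420,427,77): 77²+420² = 182329 = 427² → right
(76,47,34): 34²+47² = 3365 < 5776 = 76² → obtuse
(319,231,220): 220²+231² = 101761 = 319² → right
3 of the 5 are obtuse.

3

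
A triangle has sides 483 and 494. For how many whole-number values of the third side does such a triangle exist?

965

The third side lies in the open interval (11, 977).
Integers from 12 to 976 inclusive: 976 − 12 + 1 = 965.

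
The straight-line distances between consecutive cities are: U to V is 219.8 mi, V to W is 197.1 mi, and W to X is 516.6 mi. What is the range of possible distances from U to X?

99.7 ≤ UX ≤ 933.5 mi

The maximum is all hops collinear in one direction: 219.8 + 197.1 + 516.6 = 933.5.
The longest hop is 516.6; the others sum to 416.9. Folding the others back against it leaves at least 516.6 − 416.9 = 99.7.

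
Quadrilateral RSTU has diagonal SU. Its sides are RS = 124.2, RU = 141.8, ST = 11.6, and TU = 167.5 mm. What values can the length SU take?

From triangle RSU: |124.2 − 141.8| < SU < 124.2 + 141.8, i.e. 17.6 < SU < 266.0.
From triangle TSU: 155.9 < SU < 179.1.
Both must hold, so SU lies in the intersection.

155.9 < SU < 179.1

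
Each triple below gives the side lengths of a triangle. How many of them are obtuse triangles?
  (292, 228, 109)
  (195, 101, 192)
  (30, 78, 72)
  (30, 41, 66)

(292,228,109): 109²+228² = 63865 < 85264 = 292² → obtuse
(195,101,192): 101²+192² = 47065 > 38025 = 195² → acute
(30,78,72): 30²+72² = 6084 = 78² → right
(30,41,66): 30²+41² = 2581 < 4356 = 66² → obtuse
2 of the 4 are obtuse.

2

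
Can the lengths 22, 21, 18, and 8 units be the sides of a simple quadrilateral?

Yes

A quadrilateral exists iff every side is shorter than the sum of the others — equivalently, the longest side is less than the sum of the rest.
Longest side 22 < 47 (sum of the remaining 3), so yes.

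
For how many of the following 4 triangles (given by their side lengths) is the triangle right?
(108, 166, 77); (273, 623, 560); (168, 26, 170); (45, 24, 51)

3

(108,166,77): 77²+108² = 17593 < 27556 = 166² → obtuse
(273,623,560): 273²+560² = 388129 = 623² → right
(168,26,170): 26²+168² = 28900 = 170² → right
(45,24,51): 24²+45² = 2601 = 51² → right
3 of the 4 are right.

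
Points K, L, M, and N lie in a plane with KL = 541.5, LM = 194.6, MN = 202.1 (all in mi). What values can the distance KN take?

144.8 ≤ KN ≤ 938.2 mi

The maximum is all hops collinear in one direction: 541.5 + 194.6 + 202.1 = 938.2.
The longest hop is 541.5; the others sum to 396.7. Folding the others back against it leaves at least 541.5 − 396.7 = 144.8.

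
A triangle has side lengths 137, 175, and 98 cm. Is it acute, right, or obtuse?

obtuse

Compare the square of the longest side to the sum of squares of the other two: 98² + 137² = 28373 < 30625 = 175².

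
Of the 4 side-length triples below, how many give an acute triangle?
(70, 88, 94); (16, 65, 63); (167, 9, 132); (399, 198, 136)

1

(70,88,94): 70²+88² = 12644 > 8836 = 94² → acute
(16,65,63): 16²+63² = 4225 = 65² → right
(167,9,132): 9+132 ≤ 167, not a triangle
(399,198,136): 136+198 ≤ 399, not a triangle
1 of the 4 is acute.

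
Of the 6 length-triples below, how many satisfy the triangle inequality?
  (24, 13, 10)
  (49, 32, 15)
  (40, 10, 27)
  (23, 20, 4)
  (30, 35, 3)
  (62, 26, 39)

(10,13,24): 10+13 ≤ 24 → not valid
(15,32,49): 15+32 ≤ 49 → not valid
(10,27,40): 10+27 ≤ 40 → not valid
(4,20,23): 4+20 > 23 → valid
(3,30,35): 3+30 ≤ 35 → not valid
(26,39,62): 26+39 > 62 → valid
2 of the 6 triples form a triangle.

2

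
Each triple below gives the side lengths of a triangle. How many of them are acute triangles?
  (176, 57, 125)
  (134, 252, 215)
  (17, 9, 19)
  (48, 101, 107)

3

(176,57,125): 57²+125² = 18874 < 30976 = 176² → obtuse
(134,252,215): 134²+215² = 64181 > 63504 = 252² → acute
(17,9,19): 9²+17² = 370 > 361 = 19² → acute
(48,101,107): 48²+101² = 12505 > 11449 = 107² → acute
3 of the 4 are acute.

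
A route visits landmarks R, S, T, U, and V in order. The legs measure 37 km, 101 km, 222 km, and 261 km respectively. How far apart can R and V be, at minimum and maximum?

The maximum is all hops collinear in one direction: 37 + 101 + 222 + 261 = 621.
The longest hop is 261; the others sum to 360. Since 261 ≤ 360, the path can fold back on itself completely, so the minimum distance is 0.

0 ≤ RV ≤ 621 km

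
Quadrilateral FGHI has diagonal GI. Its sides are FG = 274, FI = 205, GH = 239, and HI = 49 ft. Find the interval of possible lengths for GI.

190 < GI < 288

From triangle FGI: |274 − 205| < GI < 274 + 205, i.e. 69 < GI < 479.
From triangle HGI: 190 < GI < 288.
Both must hold, so GI lies in the intersection.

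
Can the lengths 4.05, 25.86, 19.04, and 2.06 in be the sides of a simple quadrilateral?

No

For a quadrilateral, each side must be shorter than the sum of the others.
Here the longest side is 25.86, but the remaining 3 sides sum to only 25.15.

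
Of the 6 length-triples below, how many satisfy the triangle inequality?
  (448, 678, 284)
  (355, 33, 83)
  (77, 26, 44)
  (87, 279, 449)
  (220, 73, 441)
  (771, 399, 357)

1

(284,448,678): 284+448 > 678 → valid
(33,83,355): 33+83 ≤ 355 → not valid
(26,44,77): 26+44 ≤ 77 → not valid
(87,279,449): 87+279 ≤ 449 → not valid
(73,220,441): 73+220 ≤ 441 → not valid
(357,399,771): 357+399 ≤ 771 → not valid
1 of the 6 triples forms a triangle.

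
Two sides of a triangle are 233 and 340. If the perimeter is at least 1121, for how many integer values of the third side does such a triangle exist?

25

Triangle inequality: 107 < x < 573. Perimeter ≥ 1121 gives x ≥ 1121 − 233 − 340 = 548.
So 548 ≤ x < 573; integers 548 through 572: 25 values.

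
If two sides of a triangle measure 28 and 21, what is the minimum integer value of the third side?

The third side must be strictly greater than |28 − 21| = 7.
The smallest integer above 7 is 8.

8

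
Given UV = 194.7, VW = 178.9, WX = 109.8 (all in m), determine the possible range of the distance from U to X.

The maximum is all hops collinear in one direction: 194.7 + 178.9 + 109.8 = 483.4.
The longest hop is 194.7; the others sum to 288.7. Since 194.7 ≤ 288.7, the path can fold back on itself completely, so the minimum distance is 0.

0 ≤ UX ≤ 483.4 m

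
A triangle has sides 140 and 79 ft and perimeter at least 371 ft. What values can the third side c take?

152 ≤ c < 219 ft

Triangle inequality alone gives 61 < c < 219.
The perimeter condition gives c ≥ 371 − 140 − 79 = 152.
Intersecting the two: 152 ≤ c < 219.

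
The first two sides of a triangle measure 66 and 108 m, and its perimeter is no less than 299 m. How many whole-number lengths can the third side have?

Triangle inequality: 42 < x < 174. Perimeter ≥ 299 gives x ≥ 299 − 66 − 108 = 125.
So 125 ≤ x < 174; integers 125 through 173: 49 values.

49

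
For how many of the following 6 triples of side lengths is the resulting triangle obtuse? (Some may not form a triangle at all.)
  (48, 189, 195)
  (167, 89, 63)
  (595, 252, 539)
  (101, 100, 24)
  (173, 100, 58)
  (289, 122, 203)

1

(48,189,195): 48²+189² = 38025 = 195² → right
(167,89,63): 63+89 ≤ 167, not a triangle
(595,252,539): 252²+539² = 354025 = 595² → right
(101,100,24): 24²+100² = 10576 > 10201 = 101² → acute
(173,100,58): 58+100 ≤ 173, not a triangle
(289,122,203): 122²+203² = 56093 < 83521 = 289² → obtuse
1 of the 6 is obtuse.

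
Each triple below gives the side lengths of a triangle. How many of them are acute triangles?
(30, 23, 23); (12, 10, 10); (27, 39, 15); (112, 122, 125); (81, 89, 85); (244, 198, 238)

(30,23,23): 23²+23² = 1058 > 900 = 30² → acute
(12,10,10): 10²+10² = 200 > 144 = 12² → acute
(27,39,15): 15²+27² = 954 < 1521 = 39² → obtuse
(112,122,125): 112²+122² = 27428 > 15625 = 125² → acute
(81,89,85): 81²+85² = 13786 > 7921 = 89² → acute
(244,198,238): 198²+238² = 95848 > 59536 = 244² → acute
5 of the 6 are acute.

5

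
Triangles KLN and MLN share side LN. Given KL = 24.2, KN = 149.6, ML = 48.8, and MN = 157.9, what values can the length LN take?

From triangle KLN: |24.2 − 149.6| < LN < 24.2 + 149.6, i.e. 125.4 < LN < 173.8.
From triangle MLN: 109.1 < LN < 206.7.
Both must hold, so LN lies in the intersection.

125.4 < LN < 173.8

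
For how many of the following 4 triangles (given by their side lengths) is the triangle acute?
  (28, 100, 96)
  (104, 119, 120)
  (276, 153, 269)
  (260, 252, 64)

2

(28,100,96): 28²+96² = 10000 = 100² → right
(104,119,120): 104²+119² = 24977 > 14400 = 120² → acute
(276,153,269): 153²+269² = 95770 > 76176 = 276² → acute
(260,252,64): 64²+252² = 67600 = 260² → right
2 of the 4 are acute.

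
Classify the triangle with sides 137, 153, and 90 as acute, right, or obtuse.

Compare the square of the longest side to the sum of squares of the other two: 90² + 137² = 26869 > 23409 = 153².

acute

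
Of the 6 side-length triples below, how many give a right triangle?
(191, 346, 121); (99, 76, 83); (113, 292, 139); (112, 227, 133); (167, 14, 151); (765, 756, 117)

1

(191,346,121): 121+191 ≤ 346, not a triangle
(99,76,83): 76²+83² = 12665 > 9801 = 99² → acute
(113,292,139): 113+139 ≤ 292, not a triangle
(112,227,133): 112²+133² = 30233 < 51529 = 227² → obtuse
(167,14,151): 14+151 ≤ 167, not a triangle
(765,756,117): 117²+756² = 585225 = 765² → right
1 of the 6 is right.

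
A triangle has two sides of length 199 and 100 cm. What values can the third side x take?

99 < x < 299 (cm)

By the triangle inequality, x must be less than 199 + 100 = 299 and greater than |199 − 100| = 99.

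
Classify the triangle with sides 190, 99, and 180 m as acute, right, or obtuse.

Compare the square of the longest side to the sum of squares of the other two: 99² + 180² = 42201 > 36100 = 190².

acute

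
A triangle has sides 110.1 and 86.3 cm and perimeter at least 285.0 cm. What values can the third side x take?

88.6 ≤ x < 196.4

Triangle inequality alone gives 23.8 < x < 196.4.
The perimeter condition gives x ≥ 285.0 − 110.1 − 86.3 = 88.6.
Intersecting the two: 88.6 ≤ x < 196.4.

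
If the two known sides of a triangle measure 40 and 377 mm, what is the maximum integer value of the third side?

416

The third side must be strictly less than 40 + 377 = 417.
The largest integer below 417 is 416.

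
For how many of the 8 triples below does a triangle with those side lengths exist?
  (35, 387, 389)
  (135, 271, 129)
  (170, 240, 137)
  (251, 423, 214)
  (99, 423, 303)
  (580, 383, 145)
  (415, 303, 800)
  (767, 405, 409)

(35,387,389): 35+387 > 389 → valid
(129,135,271): 129+135 ≤ 271 → not valid
(137,170,240): 137+170 > 240 → valid
(214,251,423): 214+251 > 423 → valid
(99,303,423): 99+303 ≤ 423 → not valid
(145,383,580): 145+383 ≤ 580 → not valid
(303,415,800): 303+415 ≤ 800 → not valid
(405,409,767): 405+409 > 767 → valid
4 of the 8 triples form a triangle.

4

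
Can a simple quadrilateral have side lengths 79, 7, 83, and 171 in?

For a quadrilateral, each side must be shorter than the sum of the others.
Here the longest side is 171, but the remaining 3 sides sum to only 169.

No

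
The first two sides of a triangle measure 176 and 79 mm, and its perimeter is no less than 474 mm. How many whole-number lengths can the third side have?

36

Triangle inequality: 97 < x < 255. Perimeter ≥ 474 gives x ≥ 474 − 176 − 79 = 219.
So 219 ≤ x < 255; integers 219 through 254: 36 values.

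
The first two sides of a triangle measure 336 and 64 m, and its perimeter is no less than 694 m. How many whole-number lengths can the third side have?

106

Triangle inequality: 272 < x < 400. Perimeter ≥ 694 gives x ≥ 694 − 336 − 64 = 294.
So 294 ≤ x < 400; integers 294 through 399: 106 values.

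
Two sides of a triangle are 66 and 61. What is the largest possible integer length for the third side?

126

The third side must be strictly less than 66 + 61 = 127.
The largest integer below 127 is 126.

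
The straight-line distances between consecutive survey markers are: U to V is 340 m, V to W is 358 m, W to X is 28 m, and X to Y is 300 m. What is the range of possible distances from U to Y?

The maximum is all hops collinear in one direction: 340 + 358 + 28 + 300 = 1026.
The longest hop is 358; the others sum to 668. Since 358 ≤ 668, the path can fold back on itself completely, so the minimum distance is 0.

0 ≤ UY ≤ 1026 m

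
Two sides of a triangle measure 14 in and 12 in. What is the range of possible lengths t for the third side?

2 < t < 26

By the triangle inequality, t must be less than 14 + 12 = 26 and greater than |14 − 12| = 2.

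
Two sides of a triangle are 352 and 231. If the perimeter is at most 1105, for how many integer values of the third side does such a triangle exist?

Triangle inequality: 121 < x < 583. Perimeter ≤ 1105 gives x ≤ 1105 − 352 − 231 = 522.
So 121 < x ≤ 522; integers 122 through 522: 401 values.

401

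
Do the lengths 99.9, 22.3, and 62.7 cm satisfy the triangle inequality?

The longest side is 99.9, but the other two sum to only 85.0.
85.0 < 99.9, so the triangle inequality fails.

No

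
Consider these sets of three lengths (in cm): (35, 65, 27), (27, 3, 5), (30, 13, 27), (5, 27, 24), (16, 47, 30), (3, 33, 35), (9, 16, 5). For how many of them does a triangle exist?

(27,35,65): 27+35 ≤ 65 → not valid
(3,5,27): 3+5 ≤ 27 → not valid
(13,27,30): 13+27 > 30 → valid
(5,24,27): 5+24 > 27 → valid
(16,30,47): 16+30 ≤ 47 → not valid
(3,33,35): 3+33 > 35 → valid
(5,9,16): 5+9 ≤ 16 → not valid
3 of the 7 triples form a triangle.

3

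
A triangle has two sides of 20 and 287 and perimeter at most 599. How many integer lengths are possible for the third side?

25

Triangle inequality: 267 < x < 307. Perimeter ≤ 599 gives x ≤ 599 − 20 − 287 = 292.
So 267 < x ≤ 292; integers 268 through 292: 25 values.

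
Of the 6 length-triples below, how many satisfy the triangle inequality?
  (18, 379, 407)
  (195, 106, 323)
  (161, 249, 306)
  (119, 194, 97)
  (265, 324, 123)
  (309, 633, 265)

(18,379,407): 18+379 ≤ 407 → not valid
(106,195,323): 106+195 ≤ 323 → not valid
(161,249,306): 161+249 > 306 → valid
(97,119,194): 97+119 > 194 → valid
(123,265,324): 123+265 > 324 → valid
(265,309,633): 265+309 ≤ 633 → not valid
3 of the 6 triples form a triangle.

3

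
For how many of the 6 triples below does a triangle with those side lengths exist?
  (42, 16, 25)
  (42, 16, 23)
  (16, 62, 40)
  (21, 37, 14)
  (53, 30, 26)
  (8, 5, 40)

(16,25,42): 16+25 ≤ 42 → not valid
(16,23,42): 16+23 ≤ 42 → not valid
(16,40,62): 16+40 ≤ 62 → not valid
(14,21,37): 14+21 ≤ 37 → not valid
(26,30,53): 26+30 > 53 → valid
(5,8,40): 5+8 ≤ 40 → not valid
1 of the 6 triples forms a triangle.

1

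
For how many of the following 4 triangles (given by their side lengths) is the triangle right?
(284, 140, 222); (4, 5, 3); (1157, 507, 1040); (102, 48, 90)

3

(284,140,222): 140²+222² = 68884 < 80656 = 284² → obtuse
(4,5,3): 3²+4² = 25 = 5² → right
(1157,507,1040): 507²+1040² = 1338649 = 1157² → right
(102,48,90): 48²+90² = 10404 = 102² → right
3 of the 4 are right.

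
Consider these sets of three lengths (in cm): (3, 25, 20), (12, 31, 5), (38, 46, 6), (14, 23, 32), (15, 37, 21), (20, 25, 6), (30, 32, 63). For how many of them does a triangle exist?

(3,20,25): 3+20 ≤ 25 → not valid
(5,12,31): 5+12 ≤ 31 → not valid
(6,38,46): 6+38 ≤ 46 → not valid
(14,23,32): 14+23 > 32 → valid
(15,21,37): 15+21 ≤ 37 → not valid
(6,20,25): 6+20 > 25 → valid
(30,32,63): 30+32 ≤ 63 → not valid
2 of the 7 triples form a triangle.

2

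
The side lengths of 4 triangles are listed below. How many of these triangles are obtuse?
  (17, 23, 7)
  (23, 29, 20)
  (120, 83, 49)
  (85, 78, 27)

3

(17,23,7): 7²+17² = 338 < 529 = 23² → obtuse
(23,29,20): 20²+23² = 929 > 841 = 29² → acute
(120,83,49): 49²+83² = 9290 < 14400 = 120² → obtuse
(85,78,27): 27²+78² = 6813 < 7225 = 85² → obtuse
3 of the 4 are obtuse.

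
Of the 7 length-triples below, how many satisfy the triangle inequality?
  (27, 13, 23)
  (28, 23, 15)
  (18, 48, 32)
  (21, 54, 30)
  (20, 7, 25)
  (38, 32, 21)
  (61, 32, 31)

(13,23,27): 13+23 > 27 → valid
(15,23,28): 15+23 > 28 → valid
(18,32,48): 18+32 > 48 → valid
(21,30,54): 21+30 ≤ 54 → not valid
(7,20,25): 7+20 > 25 → valid
(21,32,38): 21+32 > 38 → valid
(31,32,61): 31+32 > 61 → valid
6 of the 7 triples form a triangle.

6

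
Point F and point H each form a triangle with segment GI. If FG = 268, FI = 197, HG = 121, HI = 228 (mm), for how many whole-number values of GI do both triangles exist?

From triangle FGI: 71 < GI < 465.
From triangle HGI: 107 < GI < 349.
Intersection: 107 < GI < 349, so integers 108 through 348: 241 values.

241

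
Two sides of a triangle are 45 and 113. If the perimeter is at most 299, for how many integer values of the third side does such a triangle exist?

73

Triangle inequality: 68 < x < 158. Perimeter ≤ 299 gives x ≤ 299 − 45 − 113 = 141.
So 68 < x ≤ 141; integers 69 through 141: 73 values.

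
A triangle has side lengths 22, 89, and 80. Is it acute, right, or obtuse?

obtuse

Compare the square of the longest side to the sum of squares of the other two: 22² + 80² = 6884 < 7921 = 89².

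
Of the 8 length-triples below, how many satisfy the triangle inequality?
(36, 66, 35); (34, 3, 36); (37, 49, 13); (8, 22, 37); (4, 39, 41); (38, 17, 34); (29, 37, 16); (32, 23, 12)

7

(35,36,66): 35+36 > 66 → valid
(3,34,36): 3+34 > 36 → valid
(13,37,49): 13+37 > 49 → valid
(8,22,37): 8+22 ≤ 37 → not valid
(4,39,41): 4+39 > 41 → valid
(17,34,38): 17+34 > 38 → valid
(16,29,37): 16+29 > 37 → valid
(12,23,32): 12+23 > 32 → valid
7 of the 8 triples form a triangle.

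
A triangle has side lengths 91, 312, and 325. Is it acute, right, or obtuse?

right

Compare the square of the longest side to the sum of squares of the other two: 91² + 312² = 105625 = 325².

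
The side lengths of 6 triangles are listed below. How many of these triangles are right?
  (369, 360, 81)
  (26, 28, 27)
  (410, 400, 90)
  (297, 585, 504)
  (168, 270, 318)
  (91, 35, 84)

(369,360,81): 81²+360² = 136161 = 369² → right
(26,28,27): 26²+27² = 1405 > 784 = 28² → acute
(410,400,90): 90²+400² = 168100 = 410² → right
(297,585,504): 297²+504² = 342225 = 585² → right
(168,270,318): 168²+270² = 101124 = 318² → right
(91,35,84): 35²+84² = 8281 = 91² → right
5 of the 6 are right.

5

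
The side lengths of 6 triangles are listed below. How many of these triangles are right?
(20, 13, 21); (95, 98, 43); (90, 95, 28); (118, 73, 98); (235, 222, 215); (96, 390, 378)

(20,13,21): 13²+20² = 569 > 441 = 21² → acute
(95,98,43): 43²+95² = 10874 > 9604 = 98² → acute
(90,95,28): 28²+90² = 8884 < 9025 = 95² → obtuse
(118,73,98): 73²+98² = 14933 > 13924 = 118² → acute
(235,222,215): 215²+222² = 95509 > 55225 = 235² → acute
(96,390,378): 96²+378² = 152100 = 390² → right
1 of the 6 is right.

1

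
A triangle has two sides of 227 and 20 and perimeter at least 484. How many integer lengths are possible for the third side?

10

Triangle inequality: 207 < x < 247. Perimeter ≥ 484 gives x ≥ 484 − 227 − 20 = 237.
So 237 ≤ x < 247; integers 237 through 246: 10 values.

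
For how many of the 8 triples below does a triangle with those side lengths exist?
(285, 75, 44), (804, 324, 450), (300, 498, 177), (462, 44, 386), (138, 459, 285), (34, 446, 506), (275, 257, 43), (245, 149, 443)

(44,75,285): 44+75 ≤ 285 → not valid
(324,450,804): 324+450 ≤ 804 → not valid
(177,300,498): 177+300 ≤ 498 → not valid
(44,386,462): 44+386 ≤ 462 → not valid
(138,285,459): 138+285 ≤ 459 → not valid
(34,446,506): 34+446 ≤ 506 → not valid
(43,257,275): 43+257 > 275 → valid
(149,245,443): 149+245 ≤ 443 → not valid
1 of the 8 triples forms a triangle.

1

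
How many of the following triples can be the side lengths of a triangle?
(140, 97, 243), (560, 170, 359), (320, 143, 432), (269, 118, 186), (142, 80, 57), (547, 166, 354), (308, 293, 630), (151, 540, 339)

(97,140,243): 97+140 ≤ 243 → not valid
(170,359,560): 170+359 ≤ 560 → not valid
(143,320,432): 143+320 > 432 → valid
(118,186,269): 118+186 > 269 → valid
(57,80,142): 57+80 ≤ 142 → not valid
(166,354,547): 166+354 ≤ 547 → not valid
(293,308,630): 293+308 ≤ 630 → not valid
(151,339,540): 151+339 ≤ 540 → not valid
2 of the 8 triples form a triangle.

2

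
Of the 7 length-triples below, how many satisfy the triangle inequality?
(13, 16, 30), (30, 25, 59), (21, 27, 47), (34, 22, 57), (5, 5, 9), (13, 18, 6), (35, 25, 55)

(13,16,30): 13+16 ≤ 30 → not valid
(25,30,59): 25+30 ≤ 59 → not valid
(21,27,47): 21+27 > 47 → valid
(22,34,57): 22+34 ≤ 57 → not valid
(5,5,9): 5+5 > 9 → valid
(6,13,18): 6+13 > 18 → valid
(25,35,55): 25+35 > 55 → valid
4 of the 7 triples form a triangle.

4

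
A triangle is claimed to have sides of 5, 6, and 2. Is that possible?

The longest side is 6, and the other two sum to 7.
Since 7 > 6, the triangle inequality holds.

Yes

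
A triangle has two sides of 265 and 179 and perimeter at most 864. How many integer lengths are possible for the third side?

Triangle inequality: 86 < x < 444. Perimeter ≤ 864 gives x ≤ 864 − 265 − 179 = 420.
So 86 < x ≤ 420; integers 87 through 420: 334 values.

334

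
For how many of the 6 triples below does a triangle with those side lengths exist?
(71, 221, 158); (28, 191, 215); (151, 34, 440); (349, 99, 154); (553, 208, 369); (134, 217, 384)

3

(71,158,221): 71+158 > 221 → valid
(28,191,215): 28+191 > 215 → valid
(34,151,440): 34+151 ≤ 440 → not valid
(99,154,349): 99+154 ≤ 349 → not valid
(208,369,553): 208+369 > 553 → valid
(134,217,384): 134+217 ≤ 384 → not valid
3 of the 6 triples form a triangle.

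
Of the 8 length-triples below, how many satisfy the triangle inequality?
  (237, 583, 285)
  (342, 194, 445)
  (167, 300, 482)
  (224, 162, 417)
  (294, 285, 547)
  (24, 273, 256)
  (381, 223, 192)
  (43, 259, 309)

4

(237,285,583): 237+285 ≤ 583 → not valid
(194,342,445): 194+342 > 445 → valid
(167,300,482): 167+300 ≤ 482 → not valid
(162,224,417): 162+224 ≤ 417 → not valid
(285,294,547): 285+294 > 547 → valid
(24,256,273): 24+256 > 273 → valid
(192,223,381): 192+223 > 381 → valid
(43,259,309): 43+259 ≤ 309 → not valid
4 of the 8 triples form a triangle.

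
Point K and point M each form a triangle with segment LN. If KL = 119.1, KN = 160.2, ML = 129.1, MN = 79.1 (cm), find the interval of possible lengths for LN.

50.0 < LN < 208.2

From triangle KLN: |119.1 − 160.2| < LN < 119.1 + 160.2, i.e. 41.1 < LN < 279.3.
From triangle MLN: 50.0 < LN < 208.2.
Both must hold, so LN lies in the intersection.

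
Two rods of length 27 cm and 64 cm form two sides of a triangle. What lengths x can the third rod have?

37 < x < 91

By the triangle inequality, x must be less than 27 + 64 = 91 and greater than |27 − 64| = 37.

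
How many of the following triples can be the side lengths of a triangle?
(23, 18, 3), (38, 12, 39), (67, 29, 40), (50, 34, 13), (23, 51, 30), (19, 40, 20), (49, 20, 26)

3

(3,18,23): 3+18 ≤ 23 → not valid
(12,38,39): 12+38 > 39 → valid
(29,40,67): 29+40 > 67 → valid
(13,34,50): 13+34 ≤ 50 → not valid
(23,30,51): 23+30 > 51 → valid
(19,20,40): 19+20 ≤ 40 → not valid
(20,26,49): 20+26 ≤ 49 → not valid
3 of the 7 triples form a triangle.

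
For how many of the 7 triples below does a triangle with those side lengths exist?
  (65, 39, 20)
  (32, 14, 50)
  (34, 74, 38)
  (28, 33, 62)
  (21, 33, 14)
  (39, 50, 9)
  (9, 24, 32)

(20,39,65): 20+39 ≤ 65 → not valid
(14,32,50): 14+32 ≤ 50 → not valid
(34,38,74): 34+38 ≤ 74 → not valid
(28,33,62): 28+33 ≤ 62 → not valid
(14,21,33): 14+21 > 33 → valid
(9,39,50): 9+39 ≤ 50 → not valid
(9,24,32): 9+24 > 32 → valid
2 of the 7 triples form a triangle.

2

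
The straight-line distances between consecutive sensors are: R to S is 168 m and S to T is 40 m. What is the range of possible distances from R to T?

128 ≤ RT ≤ 208 m

By the triangle inequality, |168 − 40| ≤ RT ≤ 168 + 40.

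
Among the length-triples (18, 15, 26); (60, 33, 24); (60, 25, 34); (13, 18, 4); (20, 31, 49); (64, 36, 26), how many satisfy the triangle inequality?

(15,18,26): 15+18 > 26 → valid
(24,33,60): 24+33 ≤ 60 → not valid
(25,34,60): 25+34 ≤ 60 → not valid
(4,13,18): 4+13 ≤ 18 → not valid
(20,31,49): 20+31 > 49 → valid
(26,36,64): 26+36 ≤ 64 → not valid
2 of the 6 triples form a triangle.

2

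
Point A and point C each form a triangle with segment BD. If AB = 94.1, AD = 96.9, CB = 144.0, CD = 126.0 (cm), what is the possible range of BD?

18.0 < BD < 191.0

From triangle ABD: |94.1 − 96.9| < BD < 94.1 + 96.9, i.e. 2.8 < BD < 191.0.
From triangle CBD: 18.0 < BD < 270.0.
Both must hold, so BD lies in the intersection.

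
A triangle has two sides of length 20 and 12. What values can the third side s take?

8 < s < 32

By the triangle inequality, s must be less than 20 + 12 = 32 and greater than |20 − 12| = 8.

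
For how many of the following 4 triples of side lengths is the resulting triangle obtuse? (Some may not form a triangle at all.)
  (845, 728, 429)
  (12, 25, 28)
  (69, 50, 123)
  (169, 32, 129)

1

(845,728,429): 429²+728² = 714025 = 845² → right
(12,25,28): 12²+25² = 769 < 784 = 28² → obtuse
(69,50,123): 50+69 ≤ 123, not a triangle
(169,32,129): 32+129 ≤ 169, not a triangle
1 of the 4 is obtuse.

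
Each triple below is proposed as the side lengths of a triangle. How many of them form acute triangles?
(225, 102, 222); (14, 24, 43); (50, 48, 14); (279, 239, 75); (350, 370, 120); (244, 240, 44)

1

(225,102,222): 102²+222² = 59688 > 50625 = 225² → acute
(14,24,43): 14+24 ≤ 43, not a triangle
(50,48,14): 14²+48² = 2500 = 50² → right
(279,239,75): 75²+239² = 62746 < 77841 = 279² → obtuse
(350,370,120): 120²+350² = 136900 = 370² → right
(244,240,44): 44²+240² = 59536 = 244² → right
1 of the 6 is acute.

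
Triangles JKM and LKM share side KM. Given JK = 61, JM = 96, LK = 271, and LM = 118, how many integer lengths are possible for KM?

3

From triangle JKM: 35 < KM < 157.
From triangle LKM: 153 < KM < 389.
Intersection: 153 < KM < 157, so integers 154 through 156: 3 values.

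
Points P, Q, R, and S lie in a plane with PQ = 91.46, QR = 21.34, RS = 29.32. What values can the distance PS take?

The maximum is all hops collinear in one direction: 91.46 + 21.34 + 29.32 = 142.12.
The longest hop is 91.46; the others sum to 50.66. Folding the others back against it leaves at least 91.46 − 50.66 = 40.80.

40.80 ≤ PS ≤ 142.12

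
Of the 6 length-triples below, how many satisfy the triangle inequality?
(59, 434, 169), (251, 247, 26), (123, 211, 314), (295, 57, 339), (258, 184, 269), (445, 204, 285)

(59,169,434): 59+169 ≤ 434 → not valid
(26,247,251): 26+247 > 251 → valid
(123,211,314): 123+211 > 314 → valid
(57,295,339): 57+295 > 339 → valid
(184,258,269): 184+258 > 269 → valid
(204,285,445): 204+285 > 445 → valid
5 of the 6 triples form a triangle.

5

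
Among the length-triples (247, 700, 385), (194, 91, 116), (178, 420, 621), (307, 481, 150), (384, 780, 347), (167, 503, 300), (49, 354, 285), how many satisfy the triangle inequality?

1

(247,385,700): 247+385 ≤ 700 → not valid
(91,116,194): 91+116 > 194 → valid
(178,420,621): 178+420 ≤ 621 → not valid
(150,307,481): 150+307 ≤ 481 → not valid
(347,384,780): 347+384 ≤ 780 → not valid
(167,300,503): 167+300 ≤ 503 → not valid
(49,285,354): 49+285 ≤ 354 → not valid
1 of the 7 triples forms a triangle.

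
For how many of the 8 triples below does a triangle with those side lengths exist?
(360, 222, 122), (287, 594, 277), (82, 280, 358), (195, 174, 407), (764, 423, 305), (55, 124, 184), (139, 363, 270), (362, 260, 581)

3

(122,222,360): 122+222 ≤ 360 → not valid
(277,287,594): 277+287 ≤ 594 → not valid
(82,280,358): 82+280 > 358 → valid
(174,195,407): 174+195 ≤ 407 → not valid
(305,423,764): 305+423 ≤ 764 → not valid
(55,124,184): 55+124 ≤ 184 → not valid
(139,270,363): 139+270 > 363 → valid
(260,362,581): 260+362 > 581 → valid
3 of the 8 triples form a triangle.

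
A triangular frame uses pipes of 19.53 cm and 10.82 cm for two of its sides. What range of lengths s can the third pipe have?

By the triangle inequality, s must be less than 19.53 + 10.82 = 30.35 and greater than |19.53 − 10.82| = 8.71.

8.71 < s < 30.35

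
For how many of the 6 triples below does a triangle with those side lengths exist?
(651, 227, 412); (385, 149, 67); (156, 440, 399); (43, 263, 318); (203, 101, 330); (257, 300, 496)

(227,412,651): 227+412 ≤ 651 → not valid
(67,149,385): 67+149 ≤ 385 → not valid
(156,399,440): 156+399 > 440 → valid
(43,263,318): 43+263 ≤ 318 → not valid
(101,203,330): 101+203 ≤ 330 → not valid
(257,300,496): 257+300 > 496 → valid
2 of the 6 triples form a triangle.

2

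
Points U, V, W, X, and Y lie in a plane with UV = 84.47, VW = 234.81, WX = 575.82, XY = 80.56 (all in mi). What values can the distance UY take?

175.98 ≤ UY ≤ 975.66 mi

The maximum is all hops collinear in one direction: 84.47 + 234.81 + 575.82 + 80.56 = 975.66.
The longest hop is 575.82; the others sum to 399.84. Folding the others back against it leaves at least 575.82 − 399.84 = 175.98.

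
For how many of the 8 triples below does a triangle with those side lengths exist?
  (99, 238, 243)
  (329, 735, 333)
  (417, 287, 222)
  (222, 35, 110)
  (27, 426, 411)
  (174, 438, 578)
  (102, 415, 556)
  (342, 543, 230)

(99,238,243): 99+238 > 243 → valid
(329,333,735): 329+333 ≤ 735 → not valid
(222,287,417): 222+287 > 417 → valid
(35,110,222): 35+110 ≤ 222 → not valid
(27,411,426): 27+411 > 426 → valid
(174,438,578): 174+438 > 578 → valid
(102,415,556): 102+415 ≤ 556 → not valid
(230,342,543): 230+342 > 543 → valid
5 of the 8 triples form a triangle.

5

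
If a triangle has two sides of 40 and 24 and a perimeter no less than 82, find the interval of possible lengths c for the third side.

Triangle inequality alone gives 16 < c < 64.
The perimeter condition gives c ≥ 82 − 40 − 24 = 18.
Intersecting the two: 18 ≤ c < 64.

18 ≤ c < 64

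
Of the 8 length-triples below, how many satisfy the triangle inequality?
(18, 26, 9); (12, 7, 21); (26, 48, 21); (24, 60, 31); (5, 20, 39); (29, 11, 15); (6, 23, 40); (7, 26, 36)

(9,18,26): 9+18 > 26 → valid
(7,12,21): 7+12 ≤ 21 → not valid
(21,26,48): 21+26 ≤ 48 → not valid
(24,31,60): 24+31 ≤ 60 → not valid
(5,20,39): 5+20 ≤ 39 → not valid
(11,15,29): 11+15 ≤ 29 → not valid
(6,23,40): 6+23 ≤ 40 → not valid
(7,26,36): 7+26 ≤ 36 → not valid
1 of the 8 triples forms a triangle.

1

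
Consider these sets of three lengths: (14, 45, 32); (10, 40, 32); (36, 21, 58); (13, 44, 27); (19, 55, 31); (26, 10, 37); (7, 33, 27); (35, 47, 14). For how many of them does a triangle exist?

4

(14,32,45): 14+32 > 45 → valid
(10,32,40): 10+32 > 40 → valid
(21,36,58): 21+36 ≤ 58 → not valid
(13,27,44): 13+27 ≤ 44 → not valid
(19,31,55): 19+31 ≤ 55 → not valid
(10,26,37): 10+26 ≤ 37 → not valid
(7,27,33): 7+27 > 33 → valid
(14,35,47): 14+35 > 47 → valid
4 of the 8 triples form a triangle.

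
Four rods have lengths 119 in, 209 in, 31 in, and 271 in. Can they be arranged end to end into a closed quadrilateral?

A quadrilateral exists iff every side is shorter than the sum of the others — equivalently, the longest side is less than the sum of the rest.
Longest side 271 < 359 (sum of the remaining 3), so yes.

Yes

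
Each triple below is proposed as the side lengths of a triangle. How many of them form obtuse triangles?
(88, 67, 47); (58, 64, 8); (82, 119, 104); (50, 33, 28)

(88,67,47): 47²+67² = 6698 < 7744 = 88² → obtuse
(58,64,8): 8²+58² = 3428 < 4096 = 64² → obtuse
(82,119,104): 82²+104² = 17540 > 14161 = 119² → acute
(50,33,28): 28²+33² = 1873 < 2500 = 50² → obtuse
3 of the 4 are obtuse.

3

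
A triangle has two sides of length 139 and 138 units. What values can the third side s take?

By the triangle inequality, s must be less than 139 + 138 = 277 and greater than |139 − 138| = 1.

1 < s < 277 (units)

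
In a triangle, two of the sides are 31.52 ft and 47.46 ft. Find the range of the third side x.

15.94 < x < 78.98 (ft)

By the triangle inequality, x must be less than 31.52 + 47.46 = 78.98 and greater than |31.52 − 47.46| = 15.94.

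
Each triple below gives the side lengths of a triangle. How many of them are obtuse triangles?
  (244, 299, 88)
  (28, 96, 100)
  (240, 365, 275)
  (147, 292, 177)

2

(244,299,88): 88²+244² = 67280 < 89401 = 299² → obtuse
(28,96,100): 28²+96² = 10000 = 100² → right
(240,365,275): 240²+275² = 133225 = 365² → right
(147,292,177): 147²+177² = 52938 < 85264 = 292² → obtuse
2 of the 4 are obtuse.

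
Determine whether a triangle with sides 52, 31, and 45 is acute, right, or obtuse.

Compare the square of the longest side to the sum of squares of the other two: 31² + 45² = 2986 > 2704 = 52².

acute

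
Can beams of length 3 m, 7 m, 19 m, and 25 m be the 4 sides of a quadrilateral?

A quadrilateral exists iff every side is shorter than the sum of the others — equivalently, the longest side is less than the sum of the rest.
Longest side 25 < 29 (sum of the remaining 3), so yes.

Yes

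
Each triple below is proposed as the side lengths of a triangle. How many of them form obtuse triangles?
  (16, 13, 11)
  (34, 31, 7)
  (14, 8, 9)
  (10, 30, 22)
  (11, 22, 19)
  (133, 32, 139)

5

(16,13,11): 11²+13² = 290 > 256 = 16² → acute
(34,31,7): 7²+31² = 1010 < 1156 = 34² → obtuse
(14,8,9): 8²+9² = 145 < 196 = 14² → obtuse
(10,30,22): 10²+22² = 584 < 900 = 30² → obtuse
(11,22,19): 11²+19² = 482 < 484 = 22² → obtuse
(133,32,139): 32²+133² = 18713 < 19321 = 139² → obtuse
5 of the 6 are obtuse.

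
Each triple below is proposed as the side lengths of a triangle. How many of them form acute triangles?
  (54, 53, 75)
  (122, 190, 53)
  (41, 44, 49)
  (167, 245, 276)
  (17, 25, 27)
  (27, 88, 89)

5

(54,53,75): 53²+54² = 5725 > 5625 = 75² → acute
(122,190,53): 53+122 ≤ 190, not a triangle
(41,44,49): 41²+44² = 3617 > 2401 = 49² → acute
(167,245,276): 167²+245² = 87914 > 76176 = 276² → acute
(17,25,27): 17²+25² = 914 > 729 = 27² → acute
(27,88,89): 27²+88² = 8473 > 7921 = 89² → acute
5 of the 6 are acute.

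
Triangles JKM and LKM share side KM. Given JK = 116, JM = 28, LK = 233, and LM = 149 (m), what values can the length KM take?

88 < KM < 144

From triangle JKM: |116 − 28| < KM < 116 + 28, i.e. 88 < KM < 144.
From triangle LKM: 84 < KM < 382.
Both must hold, so KM lies in the intersection.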